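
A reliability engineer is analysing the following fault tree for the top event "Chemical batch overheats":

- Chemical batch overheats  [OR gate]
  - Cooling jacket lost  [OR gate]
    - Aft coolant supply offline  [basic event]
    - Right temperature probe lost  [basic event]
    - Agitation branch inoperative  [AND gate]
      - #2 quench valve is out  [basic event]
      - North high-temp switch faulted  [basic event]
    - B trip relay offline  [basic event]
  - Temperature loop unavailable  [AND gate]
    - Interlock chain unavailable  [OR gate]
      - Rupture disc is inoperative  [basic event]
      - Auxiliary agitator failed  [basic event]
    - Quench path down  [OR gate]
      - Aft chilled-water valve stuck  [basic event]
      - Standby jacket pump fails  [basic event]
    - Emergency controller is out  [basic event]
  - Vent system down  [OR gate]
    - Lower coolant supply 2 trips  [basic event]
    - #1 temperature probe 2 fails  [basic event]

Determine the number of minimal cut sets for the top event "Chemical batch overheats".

10

Agitation branch inoperative [AND]: one cut set from each child combined → 1 × 1 = 1 cut set(s).
Cooling jacket lost [OR]: union of children's cut sets → 4 cut set(s).
Interlock chain unavailable [OR]: union of children's cut sets → 2 cut set(s).
Quench path down [OR]: union of children's cut sets → 2 cut set(s).
Temperature loop unavailable [AND]: one cut set from each child combined → 2 × 2 × 1 = 4 cut set(s).
Vent system down [OR]: union of children's cut sets → 2 cut set(s).
Chemical batch overheats [OR]: union of children's cut sets → 10 cut set(s).
Minimal cut sets: {Aft coolant supply offline}; {Right temperature probe lost}; {#2 quench valve is out, North high-temp switch faulted}; {B trip relay offline}; {Aft chilled-water valve stuck, Emergency controller is out, Rupture disc is inoperative}; {Emergency controller is out, Rupture disc is inoperative, Standby jacket pump fails}; {Aft chilled-water valve stuck, Auxiliary agitator failed, Emergency controller is out}; {Auxiliary agitator failed, Emergency controller is out, Standby jacket pump fails}; {Lower coolant supply 2 trips}; {#1 temperature probe 2 fails}.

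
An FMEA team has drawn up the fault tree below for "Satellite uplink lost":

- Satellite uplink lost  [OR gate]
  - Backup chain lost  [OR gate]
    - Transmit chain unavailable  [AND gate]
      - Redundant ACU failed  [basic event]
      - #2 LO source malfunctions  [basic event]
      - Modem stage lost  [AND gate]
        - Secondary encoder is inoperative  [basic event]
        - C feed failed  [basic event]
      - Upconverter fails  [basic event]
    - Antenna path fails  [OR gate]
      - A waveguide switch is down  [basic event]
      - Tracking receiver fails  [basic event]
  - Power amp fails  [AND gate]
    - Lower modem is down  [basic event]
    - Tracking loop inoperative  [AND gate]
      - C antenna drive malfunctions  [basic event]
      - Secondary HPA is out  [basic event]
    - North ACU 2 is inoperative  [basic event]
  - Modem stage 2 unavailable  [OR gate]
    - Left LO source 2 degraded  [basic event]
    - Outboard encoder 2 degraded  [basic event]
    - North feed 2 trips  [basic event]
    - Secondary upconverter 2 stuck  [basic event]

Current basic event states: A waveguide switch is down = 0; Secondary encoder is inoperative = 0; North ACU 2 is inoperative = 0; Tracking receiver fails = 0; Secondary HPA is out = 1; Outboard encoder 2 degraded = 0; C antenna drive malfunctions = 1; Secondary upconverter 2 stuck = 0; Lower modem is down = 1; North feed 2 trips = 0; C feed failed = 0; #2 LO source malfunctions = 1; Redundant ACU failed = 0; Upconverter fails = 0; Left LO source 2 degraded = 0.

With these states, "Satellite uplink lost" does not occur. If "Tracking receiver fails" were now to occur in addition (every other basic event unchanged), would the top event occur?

Yes

Counterfactual: set "Tracking receiver fails" to occurred.
Modem stage lost [AND]: Secondary encoder is inoperative=not, C feed failed=not → not all inputs occur → does not occur.
Transmit chain unavailable [AND]: Redundant ACU failed=not, #2 LO source malfunctions=occurs, Modem stage lost=not, Upconverter fails=not → not all inputs occur → does not occur.
Antenna path fails [OR]: A waveguide switch is down=not, Tracking receiver fails=occurs → at least one input occurs → occurs.
Backup chain lost [OR]: Transmit chain unavailable=not, Antenna path fails=occurs → at least one input occurs → occurs.
Tracking loop inoperative [AND]: C antenna drive malfunctions=occurs, Secondary HPA is out=occurs → all inputs occur → occurs.
Power amp fails [AND]: Lower modem is down=occurs, Tracking loop inoperative=occurs, North ACU 2 is inoperative=not → not all inputs occur → does not occur.
Modem stage 2 unavailable [OR]: Left LO source 2 degraded=not, Outboard encoder 2 degraded=not, North feed 2 trips=not, Secondary upconverter 2 stuck=not → no input occurs → does not occur.
Satellite uplink lost [OR]: Backup chain lost=occurs, Power amp fails=not, Modem stage 2 unavailable=not → at least one input occurs → occurs.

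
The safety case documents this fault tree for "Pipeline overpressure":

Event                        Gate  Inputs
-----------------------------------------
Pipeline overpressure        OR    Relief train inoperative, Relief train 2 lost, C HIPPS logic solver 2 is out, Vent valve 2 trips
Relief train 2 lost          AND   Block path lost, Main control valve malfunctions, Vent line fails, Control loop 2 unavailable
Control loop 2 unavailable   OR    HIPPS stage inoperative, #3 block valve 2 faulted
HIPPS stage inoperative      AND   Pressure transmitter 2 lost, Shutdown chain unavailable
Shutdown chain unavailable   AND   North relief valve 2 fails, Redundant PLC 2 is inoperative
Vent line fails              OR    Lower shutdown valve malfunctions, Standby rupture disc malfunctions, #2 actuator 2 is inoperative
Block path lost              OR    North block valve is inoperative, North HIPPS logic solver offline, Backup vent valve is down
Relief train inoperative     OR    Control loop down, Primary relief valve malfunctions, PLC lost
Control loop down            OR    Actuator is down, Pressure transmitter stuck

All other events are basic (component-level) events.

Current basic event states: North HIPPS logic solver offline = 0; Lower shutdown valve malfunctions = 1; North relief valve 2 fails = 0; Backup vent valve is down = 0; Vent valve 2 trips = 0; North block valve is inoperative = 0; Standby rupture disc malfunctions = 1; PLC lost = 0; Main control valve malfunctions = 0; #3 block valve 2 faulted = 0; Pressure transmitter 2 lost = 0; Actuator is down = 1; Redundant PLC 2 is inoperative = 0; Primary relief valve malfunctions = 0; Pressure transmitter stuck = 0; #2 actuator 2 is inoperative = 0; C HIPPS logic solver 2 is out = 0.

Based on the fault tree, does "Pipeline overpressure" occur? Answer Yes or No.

Control loop down [OR]: Actuator is down=occurs, Pressure transmitter stuck=not → at least one input occurs → occurs.
Relief train inoperative [OR]: Control loop down=occurs, Primary relief valve malfunctions=not, PLC lost=not → at least one input occurs → occurs.
Block path lost [OR]: North block valve is inoperative=not, North HIPPS logic solver offline=not, Backup vent valve is down=not → no input occurs → does not occur.
Vent line fails [OR]: Lower shutdown valve malfunctions=occurs, Standby rupture disc malfunctions=occurs, #2 actuator 2 is inoperative=not → at least one input occurs → occurs.
Shutdown chain unavailable [AND]: North relief valve 2 fails=not, Redundant PLC 2 is inoperative=not → not all inputs occur → does not occur.
HIPPS stage inoperative [AND]: Pressure transmitter 2 lost=not, Shutdown chain unavailable=not → not all inputs occur → does not occur.
Control loop 2 unavailable [OR]: HIPPS stage inoperative=not, #3 block valve 2 faulted=not → no input occurs → does not occur.
Relief train 2 lost [AND]: Block path lost=not, Main control valve malfunctions=not, Vent line fails=occurs, Control loop 2 unavailable=not → not all inputs occur → does not occur.
Pipeline overpressure [OR]: Relief train inoperative=occurs, Relief train 2 lost=not, C HIPPS logic solver 2 is out=not, Vent valve 2 trips=not → at least one input occurs → occurs.

Yes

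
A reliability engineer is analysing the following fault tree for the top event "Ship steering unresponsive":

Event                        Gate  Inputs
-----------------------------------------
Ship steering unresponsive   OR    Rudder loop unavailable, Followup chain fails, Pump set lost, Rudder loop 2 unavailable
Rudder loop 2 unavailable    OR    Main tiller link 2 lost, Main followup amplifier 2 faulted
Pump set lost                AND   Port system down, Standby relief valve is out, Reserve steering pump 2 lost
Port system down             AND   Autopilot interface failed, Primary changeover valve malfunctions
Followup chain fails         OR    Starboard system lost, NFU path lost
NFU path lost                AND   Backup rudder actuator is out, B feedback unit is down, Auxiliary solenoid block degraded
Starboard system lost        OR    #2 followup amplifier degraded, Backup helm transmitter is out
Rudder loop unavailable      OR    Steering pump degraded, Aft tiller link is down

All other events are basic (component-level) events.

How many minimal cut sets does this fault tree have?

Rudder loop unavailable [OR]: union of children's cut sets → 2 cut set(s).
Starboard system lost [OR]: union of children's cut sets → 2 cut set(s).
NFU path lost [AND]: one cut set from each child combined → 1 × 1 × 1 = 1 cut set(s).
Followup chain fails [OR]: union of children's cut sets → 3 cut set(s).
Port system down [AND]: one cut set from each child combined → 1 × 1 = 1 cut set(s).
Pump set lost [AND]: one cut set from each child combined → 1 × 1 × 1 = 1 cut set(s).
Rudder loop 2 unavailable [OR]: union of children's cut sets → 2 cut set(s).
Ship steering unresponsive [OR]: union of children's cut sets → 8 cut set(s).
Minimal cut sets: {Steering pump degraded}; {Aft tiller link is down}; {#2 followup amplifier degraded}; {Backup helm transmitter is out}; {Auxiliary solenoid block degraded, B feedback unit is down, Backup rudder actuator is out}; {Autopilot interface failed, Primary changeover valve malfunctions, Reserve steering pump 2 lost, Standby relief valve is out}; {Main tiller link 2 lost}; {Main followup amplifier 2 faulted}.

8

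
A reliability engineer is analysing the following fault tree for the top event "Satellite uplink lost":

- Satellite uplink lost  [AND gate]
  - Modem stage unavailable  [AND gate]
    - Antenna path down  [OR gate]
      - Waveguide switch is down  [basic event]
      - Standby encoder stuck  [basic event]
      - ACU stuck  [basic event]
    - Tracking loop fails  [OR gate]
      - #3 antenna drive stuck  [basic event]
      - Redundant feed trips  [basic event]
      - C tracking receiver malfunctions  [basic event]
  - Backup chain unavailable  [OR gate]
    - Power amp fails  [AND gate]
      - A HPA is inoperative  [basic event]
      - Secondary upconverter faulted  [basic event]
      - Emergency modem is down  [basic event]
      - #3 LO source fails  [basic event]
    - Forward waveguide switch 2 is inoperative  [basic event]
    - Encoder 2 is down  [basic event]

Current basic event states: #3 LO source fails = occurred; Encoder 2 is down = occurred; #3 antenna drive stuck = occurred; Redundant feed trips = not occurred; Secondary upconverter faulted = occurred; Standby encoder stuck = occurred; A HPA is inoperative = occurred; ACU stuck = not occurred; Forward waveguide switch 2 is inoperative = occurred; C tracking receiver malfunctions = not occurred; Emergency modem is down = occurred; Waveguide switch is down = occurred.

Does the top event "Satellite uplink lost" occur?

Yes

Antenna path down [OR]: Waveguide switch is down=occurs, Standby encoder stuck=occurs, ACU stuck=not → at least one input occurs → occurs.
Tracking loop fails [OR]: #3 antenna drive stuck=occurs, Redundant feed trips=not, C tracking receiver malfunctions=not → at least one input occurs → occurs.
Modem stage unavailable [AND]: Antenna path down=occurs, Tracking loop fails=occurs → all inputs occur → occurs.
Power amp fails [AND]: A HPA is inoperative=occurs, Secondary upconverter faulted=occurs, Emergency modem is down=occurs, #3 LO source fails=occurs → all inputs occur → occurs.
Backup chain unavailable [OR]: Power amp fails=occurs, Forward waveguide switch 2 is inoperative=occurs, Encoder 2 is down=occurs → at least one input occurs → occurs.
Satellite uplink lost [AND]: Modem stage unavailable=occurs, Backup chain unavailable=occurs → all inputs occur → occurs.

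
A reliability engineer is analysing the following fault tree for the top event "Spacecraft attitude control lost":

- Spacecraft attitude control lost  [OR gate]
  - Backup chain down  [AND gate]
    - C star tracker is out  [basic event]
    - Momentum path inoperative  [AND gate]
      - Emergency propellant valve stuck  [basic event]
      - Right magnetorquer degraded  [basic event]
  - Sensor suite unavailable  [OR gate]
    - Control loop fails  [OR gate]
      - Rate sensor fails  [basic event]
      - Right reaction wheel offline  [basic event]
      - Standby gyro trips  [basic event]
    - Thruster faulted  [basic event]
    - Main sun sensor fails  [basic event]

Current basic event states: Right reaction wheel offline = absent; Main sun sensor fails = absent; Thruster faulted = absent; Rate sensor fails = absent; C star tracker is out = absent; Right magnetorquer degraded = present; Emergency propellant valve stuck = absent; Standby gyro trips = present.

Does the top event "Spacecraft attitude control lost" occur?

Momentum path inoperative [AND]: Emergency propellant valve stuck=not, Right magnetorquer degraded=occurs → not all inputs occur → does not occur.
Backup chain down [AND]: C star tracker is out=not, Momentum path inoperative=not → not all inputs occur → does not occur.
Control loop fails [OR]: Rate sensor fails=not, Right reaction wheel offline=not, Standby gyro trips=occurs → at least one input occurs → occurs.
Sensor suite unavailable [OR]: Control loop fails=occurs, Thruster faulted=not, Main sun sensor fails=not → at least one input occurs → occurs.
Spacecraft attitude control lost [OR]: Backup chain down=not, Sensor suite unavailable=occurs → at least one input occurs → occurs.

Yes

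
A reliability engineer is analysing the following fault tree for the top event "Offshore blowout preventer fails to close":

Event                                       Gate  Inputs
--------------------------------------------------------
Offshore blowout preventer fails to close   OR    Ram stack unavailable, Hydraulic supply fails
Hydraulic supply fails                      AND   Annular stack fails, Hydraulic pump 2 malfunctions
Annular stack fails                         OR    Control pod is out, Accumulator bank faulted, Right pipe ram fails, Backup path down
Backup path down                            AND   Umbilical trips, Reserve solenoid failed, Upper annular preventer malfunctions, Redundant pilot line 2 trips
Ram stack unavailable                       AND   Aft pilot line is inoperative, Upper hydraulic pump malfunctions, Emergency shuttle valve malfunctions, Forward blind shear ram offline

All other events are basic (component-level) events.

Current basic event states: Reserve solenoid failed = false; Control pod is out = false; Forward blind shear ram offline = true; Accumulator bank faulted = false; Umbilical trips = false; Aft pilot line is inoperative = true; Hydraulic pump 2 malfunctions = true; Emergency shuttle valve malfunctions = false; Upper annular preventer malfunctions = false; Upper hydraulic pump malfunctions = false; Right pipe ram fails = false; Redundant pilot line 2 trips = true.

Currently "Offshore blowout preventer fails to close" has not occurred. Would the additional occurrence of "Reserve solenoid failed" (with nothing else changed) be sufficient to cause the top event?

Counterfactual: set "Reserve solenoid failed" to occurred.
Ram stack unavailable [AND]: Aft pilot line is inoperative=occurs, Upper hydraulic pump malfunctions=not, Emergency shuttle valve malfunctions=not, Forward blind shear ram offline=occurs → not all inputs occur → does not occur.
Backup path down [AND]: Umbilical trips=not, Reserve solenoid failed=occurs, Upper annular preventer malfunctions=not, Redundant pilot line 2 trips=occurs → not all inputs occur → does not occur.
Annular stack fails [OR]: Control pod is out=not, Accumulator bank faulted=not, Right pipe ram fails=not, Backup path down=not → no input occurs → does not occur.
Hydraulic supply fails [AND]: Annular stack fails=not, Hydraulic pump 2 malfunctions=occurs → not all inputs occur → does not occur.
Offshore blowout preventer fails to close [OR]: Ram stack unavailable=not, Hydraulic supply fails=not → no input occurs → does not occur.

No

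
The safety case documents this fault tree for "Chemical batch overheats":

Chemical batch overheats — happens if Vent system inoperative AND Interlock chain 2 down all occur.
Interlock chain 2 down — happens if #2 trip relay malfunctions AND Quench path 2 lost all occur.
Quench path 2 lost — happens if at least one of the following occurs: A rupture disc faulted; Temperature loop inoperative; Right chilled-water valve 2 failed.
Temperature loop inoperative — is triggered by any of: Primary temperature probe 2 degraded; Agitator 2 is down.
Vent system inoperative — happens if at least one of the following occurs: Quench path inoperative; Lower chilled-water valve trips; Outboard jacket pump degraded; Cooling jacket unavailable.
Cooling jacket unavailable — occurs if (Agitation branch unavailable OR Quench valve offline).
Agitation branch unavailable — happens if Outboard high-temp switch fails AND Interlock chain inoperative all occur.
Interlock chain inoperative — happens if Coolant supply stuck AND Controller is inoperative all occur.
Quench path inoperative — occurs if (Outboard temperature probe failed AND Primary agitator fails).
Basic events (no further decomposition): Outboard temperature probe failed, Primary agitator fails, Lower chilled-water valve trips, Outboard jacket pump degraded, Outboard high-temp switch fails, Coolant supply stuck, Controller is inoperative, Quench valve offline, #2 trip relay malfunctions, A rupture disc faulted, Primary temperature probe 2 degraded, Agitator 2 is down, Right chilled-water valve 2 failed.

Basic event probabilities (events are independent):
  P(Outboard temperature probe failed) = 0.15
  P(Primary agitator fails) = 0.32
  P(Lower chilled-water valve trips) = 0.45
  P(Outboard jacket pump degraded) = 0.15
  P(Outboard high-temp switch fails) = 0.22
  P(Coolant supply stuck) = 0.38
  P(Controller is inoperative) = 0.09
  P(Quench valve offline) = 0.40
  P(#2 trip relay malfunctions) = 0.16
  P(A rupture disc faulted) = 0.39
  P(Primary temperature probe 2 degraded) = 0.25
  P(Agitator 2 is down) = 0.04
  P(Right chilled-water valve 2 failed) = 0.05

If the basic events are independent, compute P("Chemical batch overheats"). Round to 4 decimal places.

0.0685

P(Quench path inoperative) [AND] = 0.15 × 0.32 = 0.048000
P(Interlock chain inoperative) [AND] = 0.38 × 0.09 = 0.034200
P(Agitation branch unavailable) [AND] = 0.22 × 0.034200 = 0.007524
P(Cooling jacket unavailable) [OR] = 1 − (1−0.007524) × (1−0.40) = 0.404514
P(Vent system inoperative) [OR] = 1 − (1−0.048000) × (1−0.45) × (1−0.15) × (1−0.404514) = 0.734973
P(Temperature loop inoperative) [OR] = 1 − (1−0.25) × (1−0.04) = 0.280000
P(Quench path 2 lost) [OR] = 1 − (1−0.39) × (1−0.280000) × (1−0.05) = 0.582760
P(Interlock chain 2 down) [AND] = 0.16 × 0.582760 = 0.093242
P(Chemical batch overheats) [AND] = 0.734973 × 0.093242 = 0.068530
Rounded to 4 decimal places: P(Chemical batch overheats) ≈ 0.0685.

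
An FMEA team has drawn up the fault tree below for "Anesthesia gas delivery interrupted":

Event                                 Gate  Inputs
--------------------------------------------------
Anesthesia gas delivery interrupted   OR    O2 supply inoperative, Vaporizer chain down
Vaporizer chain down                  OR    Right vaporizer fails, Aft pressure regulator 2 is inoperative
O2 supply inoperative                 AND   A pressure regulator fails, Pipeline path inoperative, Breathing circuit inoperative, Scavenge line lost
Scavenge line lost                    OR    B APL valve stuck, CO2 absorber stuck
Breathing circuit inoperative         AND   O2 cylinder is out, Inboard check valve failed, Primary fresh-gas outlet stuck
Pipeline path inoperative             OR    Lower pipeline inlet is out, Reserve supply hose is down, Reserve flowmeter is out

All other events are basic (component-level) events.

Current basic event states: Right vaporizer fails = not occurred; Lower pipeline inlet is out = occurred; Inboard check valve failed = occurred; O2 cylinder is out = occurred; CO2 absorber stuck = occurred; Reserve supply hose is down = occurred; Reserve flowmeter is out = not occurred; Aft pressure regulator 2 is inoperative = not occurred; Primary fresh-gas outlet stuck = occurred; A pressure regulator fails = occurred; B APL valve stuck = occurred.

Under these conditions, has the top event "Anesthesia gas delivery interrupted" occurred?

Yes

Pipeline path inoperative [OR]: Lower pipeline inlet is out=occurs, Reserve supply hose is down=occurs, Reserve flowmeter is out=not → at least one input occurs → occurs.
Breathing circuit inoperative [AND]: O2 cylinder is out=occurs, Inboard check valve failed=occurs, Primary fresh-gas outlet stuck=occurs → all inputs occur → occurs.
Scavenge line lost [OR]: B APL valve stuck=occurs, CO2 absorber stuck=occurs → at least one input occurs → occurs.
O2 supply inoperative [AND]: A pressure regulator fails=occurs, Pipeline path inoperative=occurs, Breathing circuit inoperative=occurs, Scavenge line lost=occurs → all inputs occur → occurs.
Vaporizer chain down [OR]: Right vaporizer fails=not, Aft pressure regulator 2 is inoperative=not → no input occurs → does not occur.
Anesthesia gas delivery interrupted [OR]: O2 supply inoperative=occurs, Vaporizer chain down=not → at least one input occurs → occurs.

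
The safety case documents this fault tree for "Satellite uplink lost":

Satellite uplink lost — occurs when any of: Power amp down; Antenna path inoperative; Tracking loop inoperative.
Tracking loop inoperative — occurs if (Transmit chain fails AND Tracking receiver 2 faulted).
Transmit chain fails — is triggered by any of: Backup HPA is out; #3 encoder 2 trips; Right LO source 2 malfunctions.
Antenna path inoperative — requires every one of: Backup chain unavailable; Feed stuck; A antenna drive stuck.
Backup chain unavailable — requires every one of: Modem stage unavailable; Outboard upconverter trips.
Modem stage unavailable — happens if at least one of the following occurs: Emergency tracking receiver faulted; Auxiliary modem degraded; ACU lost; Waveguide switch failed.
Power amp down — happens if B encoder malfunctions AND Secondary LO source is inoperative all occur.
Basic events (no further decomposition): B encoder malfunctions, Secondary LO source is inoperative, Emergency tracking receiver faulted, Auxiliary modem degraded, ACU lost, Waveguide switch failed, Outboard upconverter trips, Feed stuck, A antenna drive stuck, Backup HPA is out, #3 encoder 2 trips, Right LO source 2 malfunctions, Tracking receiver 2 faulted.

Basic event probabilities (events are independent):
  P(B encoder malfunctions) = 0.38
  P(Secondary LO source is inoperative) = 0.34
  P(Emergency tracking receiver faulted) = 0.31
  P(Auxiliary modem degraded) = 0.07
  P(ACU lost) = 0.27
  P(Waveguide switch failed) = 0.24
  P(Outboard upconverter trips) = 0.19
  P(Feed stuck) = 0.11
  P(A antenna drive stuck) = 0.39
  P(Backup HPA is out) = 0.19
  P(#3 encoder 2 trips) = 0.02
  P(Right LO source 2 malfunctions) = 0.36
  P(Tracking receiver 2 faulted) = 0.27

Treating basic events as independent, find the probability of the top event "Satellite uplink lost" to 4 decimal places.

P(Power amp down) [AND] = 0.38 × 0.34 = 0.129200
P(Modem stage unavailable) [OR] = 1 − (1−0.31) × (1−0.07) × (1−0.27) × (1−0.24) = 0.643985
P(Backup chain unavailable) [AND] = 0.643985 × 0.19 = 0.122357
P(Antenna path inoperative) [AND] = 0.122357 × 0.11 × 0.39 = 0.005249
P(Transmit chain fails) [OR] = 1 − (1−0.19) × (1−0.02) × (1−0.36) = 0.491968
P(Tracking loop inoperative) [AND] = 0.491968 × 0.27 = 0.132831
P(Satellite uplink lost) [OR] = 1 − (1−0.129200) × (1−0.005249) × (1−0.132831) = 0.248833
Rounded to 4 decimal places: P(Satellite uplink lost) ≈ 0.2488.

0.2488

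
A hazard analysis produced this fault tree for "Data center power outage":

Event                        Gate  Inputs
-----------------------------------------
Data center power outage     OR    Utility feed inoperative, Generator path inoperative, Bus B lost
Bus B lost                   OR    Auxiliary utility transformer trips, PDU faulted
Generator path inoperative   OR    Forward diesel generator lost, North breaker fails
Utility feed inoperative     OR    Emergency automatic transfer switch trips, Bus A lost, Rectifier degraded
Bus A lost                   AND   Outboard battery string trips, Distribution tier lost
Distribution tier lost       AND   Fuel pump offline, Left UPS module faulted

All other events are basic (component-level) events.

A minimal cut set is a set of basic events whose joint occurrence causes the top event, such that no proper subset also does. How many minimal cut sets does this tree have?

Distribution tier lost [AND]: one cut set from each child combined → 1 × 1 = 1 cut set(s).
Bus A lost [AND]: one cut set from each child combined → 1 × 1 = 1 cut set(s).
Utility feed inoperative [OR]: union of children's cut sets → 3 cut set(s).
Generator path inoperative [OR]: union of children's cut sets → 2 cut set(s).
Bus B lost [OR]: union of children's cut sets → 2 cut set(s).
Data center power outage [OR]: union of children's cut sets → 7 cut set(s).
Minimal cut sets: {Emergency automatic transfer switch trips}; {Fuel pump offline, Left UPS module faulted, Outboard battery string trips}; {Rectifier degraded}; {Forward diesel generator lost}; {North breaker fails}; {Auxiliary utility transformer trips}; {PDU faulted}.

7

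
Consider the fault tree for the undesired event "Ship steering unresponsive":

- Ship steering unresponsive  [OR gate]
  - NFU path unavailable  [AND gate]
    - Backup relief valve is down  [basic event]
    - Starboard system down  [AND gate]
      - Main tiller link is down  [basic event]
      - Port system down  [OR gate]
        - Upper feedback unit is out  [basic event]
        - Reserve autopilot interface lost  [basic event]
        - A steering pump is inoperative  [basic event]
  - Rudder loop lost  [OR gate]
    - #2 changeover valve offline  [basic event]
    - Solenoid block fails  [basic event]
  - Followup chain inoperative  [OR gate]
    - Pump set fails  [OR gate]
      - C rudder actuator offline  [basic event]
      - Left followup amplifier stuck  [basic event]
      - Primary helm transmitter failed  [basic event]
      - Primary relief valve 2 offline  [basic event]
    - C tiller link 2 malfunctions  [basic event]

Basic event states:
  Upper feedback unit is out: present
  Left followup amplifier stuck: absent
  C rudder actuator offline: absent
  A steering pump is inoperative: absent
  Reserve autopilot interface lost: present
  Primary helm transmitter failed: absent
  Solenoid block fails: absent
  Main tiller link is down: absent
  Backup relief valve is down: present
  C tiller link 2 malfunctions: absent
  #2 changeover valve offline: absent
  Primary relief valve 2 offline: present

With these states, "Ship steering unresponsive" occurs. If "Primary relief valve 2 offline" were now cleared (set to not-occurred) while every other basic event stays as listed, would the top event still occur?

Counterfactual: set "Primary relief valve 2 offline" to not occurred.
Port system down [OR]: Upper feedback unit is out=occurs, Reserve autopilot interface lost=occurs, A steering pump is inoperative=not → at least one input occurs → occurs.
Starboard system down [AND]: Main tiller link is down=not, Port system down=occurs → not all inputs occur → does not occur.
NFU path unavailable [AND]: Backup relief valve is down=occurs, Starboard system down=not → not all inputs occur → does not occur.
Rudder loop lost [OR]: #2 changeover valve offline=not, Solenoid block fails=not → no input occurs → does not occur.
Pump set fails [OR]: C rudder actuator offline=not, Left followup amplifier stuck=not, Primary helm transmitter failed=not, Primary relief valve 2 offline=not → no input occurs → does not occur.
Followup chain inoperative [OR]: Pump set fails=not, C tiller link 2 malfunctions=not → no input occurs → does not occur.
Ship steering unresponsive [OR]: NFU path unavailable=not, Rudder loop lost=not, Followup chain inoperative=not → no input occurs → does not occur.

No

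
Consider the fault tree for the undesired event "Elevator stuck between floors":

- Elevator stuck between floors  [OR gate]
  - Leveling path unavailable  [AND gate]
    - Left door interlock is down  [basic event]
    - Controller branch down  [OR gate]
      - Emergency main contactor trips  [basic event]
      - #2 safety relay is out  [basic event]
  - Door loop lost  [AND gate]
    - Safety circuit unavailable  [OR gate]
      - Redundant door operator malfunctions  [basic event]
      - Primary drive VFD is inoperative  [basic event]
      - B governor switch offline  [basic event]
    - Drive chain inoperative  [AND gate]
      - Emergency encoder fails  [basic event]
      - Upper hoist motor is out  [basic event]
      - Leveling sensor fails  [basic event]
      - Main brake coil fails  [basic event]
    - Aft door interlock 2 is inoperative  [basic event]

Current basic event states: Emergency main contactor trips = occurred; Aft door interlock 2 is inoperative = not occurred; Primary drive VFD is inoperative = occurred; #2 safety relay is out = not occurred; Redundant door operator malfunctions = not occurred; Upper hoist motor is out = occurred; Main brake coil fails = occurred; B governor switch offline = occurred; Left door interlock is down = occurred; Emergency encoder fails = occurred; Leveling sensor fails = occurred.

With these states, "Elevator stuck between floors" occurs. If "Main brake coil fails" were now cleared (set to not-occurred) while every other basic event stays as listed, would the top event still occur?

Counterfactual: set "Main brake coil fails" to not occurred.
Controller branch down [OR]: Emergency main contactor trips=occurs, #2 safety relay is out=not → at least one input occurs → occurs.
Leveling path unavailable [AND]: Left door interlock is down=occurs, Controller branch down=occurs → all inputs occur → occurs.
Safety circuit unavailable [OR]: Redundant door operator malfunctions=not, Primary drive VFD is inoperative=occurs, B governor switch offline=occurs → at least one input occurs → occurs.
Drive chain inoperative [AND]: Emergency encoder fails=occurs, Upper hoist motor is out=occurs, Leveling sensor fails=occurs, Main brake coil fails=not → not all inputs occur → does not occur.
Door loop lost [AND]: Safety circuit unavailable=occurs, Drive chain inoperative=not, Aft door interlock 2 is inoperative=not → not all inputs occur → does not occur.
Elevator stuck between floors [OR]: Leveling path unavailable=occurs, Door loop lost=not → at least one input occurs → occurs.

Yes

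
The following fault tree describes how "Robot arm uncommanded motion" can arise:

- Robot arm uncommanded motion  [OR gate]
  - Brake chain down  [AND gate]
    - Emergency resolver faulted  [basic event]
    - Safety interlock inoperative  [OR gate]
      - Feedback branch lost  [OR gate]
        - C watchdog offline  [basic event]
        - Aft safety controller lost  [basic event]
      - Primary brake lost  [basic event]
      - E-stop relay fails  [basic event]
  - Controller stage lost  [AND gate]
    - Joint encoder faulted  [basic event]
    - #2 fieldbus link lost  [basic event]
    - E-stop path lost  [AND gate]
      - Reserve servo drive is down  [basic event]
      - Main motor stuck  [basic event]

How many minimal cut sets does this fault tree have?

Feedback branch lost [OR]: union of children's cut sets → 2 cut set(s).
Safety interlock inoperative [OR]: union of children's cut sets → 4 cut set(s).
Brake chain down [AND]: one cut set from each child combined → 1 × 4 = 4 cut set(s).
E-stop path lost [AND]: one cut set from each child combined → 1 × 1 = 1 cut set(s).
Controller stage lost [AND]: one cut set from each child combined → 1 × 1 × 1 = 1 cut set(s).
Robot arm uncommanded motion [OR]: union of children's cut sets → 5 cut set(s).
Minimal cut sets: {C watchdog offline, Emergency resolver faulted}; {Aft safety controller lost, Emergency resolver faulted}; {Emergency resolver faulted, Primary brake lost}; {E-stop relay fails, Emergency resolver faulted}; {#2 fieldbus link lost, Joint encoder faulted, Main motor stuck, Reserve servo drive is down}.

5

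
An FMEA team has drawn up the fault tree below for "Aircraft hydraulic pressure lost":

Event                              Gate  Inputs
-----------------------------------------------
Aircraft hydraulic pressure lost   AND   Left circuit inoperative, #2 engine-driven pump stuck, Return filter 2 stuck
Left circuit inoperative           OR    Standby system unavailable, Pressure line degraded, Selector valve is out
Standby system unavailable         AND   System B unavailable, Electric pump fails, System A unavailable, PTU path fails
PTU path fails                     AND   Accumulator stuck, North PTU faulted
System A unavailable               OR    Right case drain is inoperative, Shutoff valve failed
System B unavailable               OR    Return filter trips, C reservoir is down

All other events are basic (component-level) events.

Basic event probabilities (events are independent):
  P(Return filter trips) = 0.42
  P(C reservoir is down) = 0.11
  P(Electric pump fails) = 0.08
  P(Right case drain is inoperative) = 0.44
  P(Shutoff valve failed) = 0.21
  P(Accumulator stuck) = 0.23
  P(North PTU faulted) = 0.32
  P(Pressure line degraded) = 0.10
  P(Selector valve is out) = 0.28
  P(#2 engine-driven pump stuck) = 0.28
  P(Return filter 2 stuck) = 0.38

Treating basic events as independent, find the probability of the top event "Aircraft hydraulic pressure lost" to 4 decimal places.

P(System B unavailable) [OR] = 1 − (1−0.42) × (1−0.11) = 0.483800
P(System A unavailable) [OR] = 1 − (1−0.44) × (1−0.21) = 0.557600
P(PTU path fails) [AND] = 0.23 × 0.32 = 0.073600
P(Standby system unavailable) [AND] = 0.483800 × 0.08 × 0.557600 × 0.073600 = 0.001588
P(Left circuit inoperative) [OR] = 1 − (1−0.001588) × (1−0.10) × (1−0.28) = 0.353029
P(Aircraft hydraulic pressure lost) [AND] = 0.353029 × 0.28 × 0.38 = 0.037562
Rounded to 4 decimal places: P(Aircraft hydraulic pressure lost) ≈ 0.0376.

0.0376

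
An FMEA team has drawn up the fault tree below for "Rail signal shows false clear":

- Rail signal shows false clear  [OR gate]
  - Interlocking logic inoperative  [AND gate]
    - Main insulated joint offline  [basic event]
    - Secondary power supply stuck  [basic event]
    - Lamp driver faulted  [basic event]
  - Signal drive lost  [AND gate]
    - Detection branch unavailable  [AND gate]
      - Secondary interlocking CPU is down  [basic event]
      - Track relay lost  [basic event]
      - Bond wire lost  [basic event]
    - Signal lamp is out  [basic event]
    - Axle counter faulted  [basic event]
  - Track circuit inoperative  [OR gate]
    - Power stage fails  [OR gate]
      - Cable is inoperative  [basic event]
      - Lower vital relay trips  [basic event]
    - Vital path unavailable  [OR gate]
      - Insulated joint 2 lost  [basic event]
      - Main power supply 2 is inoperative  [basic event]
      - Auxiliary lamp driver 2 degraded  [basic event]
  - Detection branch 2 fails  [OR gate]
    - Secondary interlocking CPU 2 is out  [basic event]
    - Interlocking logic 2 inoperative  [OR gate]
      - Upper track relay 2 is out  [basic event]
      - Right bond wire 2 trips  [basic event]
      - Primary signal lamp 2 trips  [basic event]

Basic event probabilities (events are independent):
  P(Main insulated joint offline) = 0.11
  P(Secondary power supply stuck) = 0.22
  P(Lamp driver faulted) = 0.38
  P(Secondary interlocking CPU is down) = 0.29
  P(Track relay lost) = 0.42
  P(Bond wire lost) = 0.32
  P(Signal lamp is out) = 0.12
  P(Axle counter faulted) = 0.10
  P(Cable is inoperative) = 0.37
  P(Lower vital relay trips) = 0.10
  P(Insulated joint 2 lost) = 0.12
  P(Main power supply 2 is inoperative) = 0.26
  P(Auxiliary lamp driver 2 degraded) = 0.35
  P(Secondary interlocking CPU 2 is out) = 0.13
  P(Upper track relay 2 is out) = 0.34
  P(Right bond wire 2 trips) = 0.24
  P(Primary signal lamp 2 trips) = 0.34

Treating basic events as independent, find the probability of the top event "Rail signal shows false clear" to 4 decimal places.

0.9315

P(Interlocking logic inoperative) [AND] = 0.11 × 0.22 × 0.38 = 0.009196
P(Detection branch unavailable) [AND] = 0.29 × 0.42 × 0.32 = 0.038976
P(Signal drive lost) [AND] = 0.038976 × 0.12 × 0.10 = 0.000468
P(Power stage fails) [OR] = 1 − (1−0.37) × (1−0.10) = 0.433000
P(Vital path unavailable) [OR] = 1 − (1−0.12) × (1−0.26) × (1−0.35) = 0.576720
P(Track circuit inoperative) [OR] = 1 − (1−0.433000) × (1−0.576720) = 0.760000
P(Interlocking logic 2 inoperative) [OR] = 1 − (1−0.34) × (1−0.24) × (1−0.34) = 0.668944
P(Detection branch 2 fails) [OR] = 1 − (1−0.13) × (1−0.668944) = 0.711981
P(Rail signal shows false clear) [OR] = 1 − (1−0.009196) × (1−0.000468) × (1−0.760000) × (1−0.711981) = 0.931543
Rounded to 4 decimal places: P(Rail signal shows false clear) ≈ 0.9315.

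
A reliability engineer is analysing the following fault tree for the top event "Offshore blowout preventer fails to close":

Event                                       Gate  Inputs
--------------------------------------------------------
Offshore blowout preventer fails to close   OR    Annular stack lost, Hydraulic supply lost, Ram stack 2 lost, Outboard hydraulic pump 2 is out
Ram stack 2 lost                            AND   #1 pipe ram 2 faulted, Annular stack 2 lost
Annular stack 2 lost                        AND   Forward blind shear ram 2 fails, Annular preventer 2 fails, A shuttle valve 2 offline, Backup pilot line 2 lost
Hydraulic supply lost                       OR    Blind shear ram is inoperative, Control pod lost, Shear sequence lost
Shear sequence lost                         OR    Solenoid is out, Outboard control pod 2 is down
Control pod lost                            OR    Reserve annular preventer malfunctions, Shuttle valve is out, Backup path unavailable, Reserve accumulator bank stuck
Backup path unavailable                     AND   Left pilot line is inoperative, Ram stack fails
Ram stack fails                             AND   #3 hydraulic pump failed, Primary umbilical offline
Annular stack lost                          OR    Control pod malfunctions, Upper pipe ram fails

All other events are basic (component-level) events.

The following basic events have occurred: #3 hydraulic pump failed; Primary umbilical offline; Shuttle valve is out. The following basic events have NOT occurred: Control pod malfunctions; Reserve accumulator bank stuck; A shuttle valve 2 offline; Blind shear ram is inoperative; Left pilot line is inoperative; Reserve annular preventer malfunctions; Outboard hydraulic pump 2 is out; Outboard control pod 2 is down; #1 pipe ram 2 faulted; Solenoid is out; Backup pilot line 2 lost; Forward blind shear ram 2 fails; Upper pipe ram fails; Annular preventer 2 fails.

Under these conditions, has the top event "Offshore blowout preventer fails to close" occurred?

Annular stack lost [OR]: Control pod malfunctions=not, Upper pipe ram fails=not → no input occurs → does not occur.
Ram stack fails [AND]: #3 hydraulic pump failed=occurs, Primary umbilical offline=occurs → all inputs occur → occurs.
Backup path unavailable [AND]: Left pilot line is inoperative=not, Ram stack fails=occurs → not all inputs occur → does not occur.
Control pod lost [OR]: Reserve annular preventer malfunctions=not, Shuttle valve is out=occurs, Backup path unavailable=not, Reserve accumulator bank stuck=not → at least one input occurs → occurs.
Shear sequence lost [OR]: Solenoid is out=not, Outboard control pod 2 is down=not → no input occurs → does not occur.
Hydraulic supply lost [OR]: Blind shear ram is inoperative=not, Control pod lost=occurs, Shear sequence lost=not → at least one input occurs → occurs.
Annular stack 2 lost [AND]: Forward blind shear ram 2 fails=not, Annular preventer 2 fails=not, A shuttle valve 2 offline=not, Backup pilot line 2 lost=not → not all inputs occur → does not occur.
Ram stack 2 lost [AND]: #1 pipe ram 2 faulted=not, Annular stack 2 lost=not → not all inputs occur → does not occur.
Offshore blowout preventer fails to close [OR]: Annular stack lost=not, Hydraulic supply lost=occurs, Ram stack 2 lost=not, Outboard hydraulic pump 2 is out=not → at least one input occurs → occurs.

Yes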